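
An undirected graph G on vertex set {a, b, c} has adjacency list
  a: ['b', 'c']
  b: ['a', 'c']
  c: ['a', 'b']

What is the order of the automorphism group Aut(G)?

6

All 3 vertices are pairwise adjacent: G = K_3. Every bijection on the vertex set is an automorphism of K_3; hence Aut(K_3) ≅ S_3, order 6.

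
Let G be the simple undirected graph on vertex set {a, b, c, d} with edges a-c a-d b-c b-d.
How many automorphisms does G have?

G is 2-regular and bipartite on 2^2 = 4 vertices with girth 4; it is the hypercube graph Q_2. Aut(Q_2) consists of the signed permutations of the 2 coordinate axes: 2! permutations times 2^2 sign flips, so |Aut| = 2^2·2! = 8.

8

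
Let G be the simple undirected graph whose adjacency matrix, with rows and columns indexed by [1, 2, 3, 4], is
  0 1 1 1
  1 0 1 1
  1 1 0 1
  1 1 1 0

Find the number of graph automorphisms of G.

All 4 vertices are pairwise adjacent: G = K_4. Every bijection on the vertex set is an automorphism of K_4; hence Aut(K_4) ≅ S_4, order 24.

24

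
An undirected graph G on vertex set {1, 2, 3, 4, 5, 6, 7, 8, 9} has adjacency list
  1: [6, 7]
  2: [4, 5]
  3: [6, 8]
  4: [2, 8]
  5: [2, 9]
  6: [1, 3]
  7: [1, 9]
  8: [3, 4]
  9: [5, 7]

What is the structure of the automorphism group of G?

Every vertex has degree 2 and the graph is connected, so G is the 9-cycle C_9. The automorphisms of the 9-cycle are exactly the symmetries of a regular 9-gon: the dihedral group D_9, |D_9| = 18.

the dihedral group of order 18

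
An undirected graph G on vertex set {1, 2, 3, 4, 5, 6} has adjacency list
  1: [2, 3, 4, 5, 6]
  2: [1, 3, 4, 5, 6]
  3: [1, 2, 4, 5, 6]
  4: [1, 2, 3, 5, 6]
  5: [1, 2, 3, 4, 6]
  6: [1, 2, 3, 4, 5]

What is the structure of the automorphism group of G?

the symmetric group on 6 letters

All 6 vertices are pairwise adjacent: G = K_6. Any permutation of the 6 vertices preserves K_6, so Aut(K_6) = S_6 of order 6! = 720.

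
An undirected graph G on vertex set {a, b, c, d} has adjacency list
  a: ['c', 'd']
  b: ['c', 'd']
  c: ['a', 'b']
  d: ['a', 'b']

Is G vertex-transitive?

Yes

G is 2-regular and connected on 4 vertices, i.e. the cycle C_4. C_4 has 4 rotations and 4 reflections, so Aut(C_4) ≅ D_4 of order 8. This group acts transitively on the 4 vertices.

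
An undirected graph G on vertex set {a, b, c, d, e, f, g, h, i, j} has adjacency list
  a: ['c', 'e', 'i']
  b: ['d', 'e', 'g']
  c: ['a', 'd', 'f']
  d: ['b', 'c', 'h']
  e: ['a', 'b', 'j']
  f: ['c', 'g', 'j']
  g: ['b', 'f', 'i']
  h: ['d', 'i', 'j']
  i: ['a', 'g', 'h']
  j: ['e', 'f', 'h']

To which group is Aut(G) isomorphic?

G is 3-regular on 10 vertices with no triangles and no 4-cycles (girth 5): this is the Petersen graph. It is a classical fact that the Petersen graph has automorphism group S_5 (order 120), arising from its description as the Kneser graph K(5,2).

S_5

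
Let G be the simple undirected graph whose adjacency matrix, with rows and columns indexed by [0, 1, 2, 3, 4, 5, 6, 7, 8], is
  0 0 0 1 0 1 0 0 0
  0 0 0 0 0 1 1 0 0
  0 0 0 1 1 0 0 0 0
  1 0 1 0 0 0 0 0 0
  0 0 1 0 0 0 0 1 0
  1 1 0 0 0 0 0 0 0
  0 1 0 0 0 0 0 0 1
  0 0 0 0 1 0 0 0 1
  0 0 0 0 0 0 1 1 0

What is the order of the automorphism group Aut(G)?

18

Every vertex has degree 2 and the graph is connected, so G is the 9-cycle C_9. C_9 has 9 rotations and 9 reflections, so Aut(C_9) ≅ D_9 of order 18.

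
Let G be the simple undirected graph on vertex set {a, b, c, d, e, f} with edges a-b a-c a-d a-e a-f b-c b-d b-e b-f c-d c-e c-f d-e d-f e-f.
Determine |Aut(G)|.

All 6 vertices are pairwise adjacent: G = K_6. Every bijection on the vertex set is an automorphism of K_6; hence Aut(K_6) ≅ S_6, order 720.

720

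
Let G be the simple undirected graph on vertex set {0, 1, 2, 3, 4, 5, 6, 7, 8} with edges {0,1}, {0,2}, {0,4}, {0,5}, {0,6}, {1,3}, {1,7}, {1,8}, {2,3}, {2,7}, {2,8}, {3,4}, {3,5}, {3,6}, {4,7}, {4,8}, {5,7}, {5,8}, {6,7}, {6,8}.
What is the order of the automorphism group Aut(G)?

2880

The vertices split by degree into {0, 3, 7, 8} (degree 5) and {1, 2, 4, 5, 6} (degree 4); every edge runs between the two parts, so G is the complete bipartite graph K_{4,5}. The parts have unequal sizes, so no automorphism swaps them; each part is permuted independently, giving S_5 × S_4 of order 5!·4! = 2880.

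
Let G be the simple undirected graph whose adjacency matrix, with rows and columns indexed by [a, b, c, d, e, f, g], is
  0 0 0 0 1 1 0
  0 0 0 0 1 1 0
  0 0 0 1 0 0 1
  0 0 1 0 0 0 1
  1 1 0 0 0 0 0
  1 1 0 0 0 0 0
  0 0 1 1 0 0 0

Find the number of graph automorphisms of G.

G has two connected components, {a, b, e, f} and {c, d, g}; each is 2-regular, so G = C_4 ⊔ C_3. The components are non-isomorphic (different sizes), so Aut(G) = Aut(C_4) × Aut(C_3) = D_4 × D_3 of order 8·6 = 48.

48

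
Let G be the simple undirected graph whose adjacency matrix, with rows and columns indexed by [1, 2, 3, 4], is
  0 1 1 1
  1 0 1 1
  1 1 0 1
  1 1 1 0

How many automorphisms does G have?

24

All 4 vertices are pairwise adjacent: G = K_4. Any permutation of the 4 vertices preserves K_4, so Aut(K_4) = S_4 of order 4! = 24.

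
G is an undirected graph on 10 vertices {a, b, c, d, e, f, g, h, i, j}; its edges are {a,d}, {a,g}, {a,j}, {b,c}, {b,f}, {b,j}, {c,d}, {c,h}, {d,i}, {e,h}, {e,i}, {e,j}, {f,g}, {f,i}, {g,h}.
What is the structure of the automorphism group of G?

S_5

G is 3-regular on 10 vertices with no triangles and no 4-cycles (girth 5): this is the Petersen graph. It is a classical fact that the Petersen graph has automorphism group S_5 (order 120), arising from its description as the Kneser graph K(5,2).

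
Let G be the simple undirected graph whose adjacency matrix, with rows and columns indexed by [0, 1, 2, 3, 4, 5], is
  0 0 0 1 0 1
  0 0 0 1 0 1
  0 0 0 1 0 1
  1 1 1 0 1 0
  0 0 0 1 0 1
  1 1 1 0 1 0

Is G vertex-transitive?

No

Automorphisms preserve degree, but G has vertices of degree 2 and vertices of degree 4; no automorphism maps one to the other, so G is not vertex-transitive.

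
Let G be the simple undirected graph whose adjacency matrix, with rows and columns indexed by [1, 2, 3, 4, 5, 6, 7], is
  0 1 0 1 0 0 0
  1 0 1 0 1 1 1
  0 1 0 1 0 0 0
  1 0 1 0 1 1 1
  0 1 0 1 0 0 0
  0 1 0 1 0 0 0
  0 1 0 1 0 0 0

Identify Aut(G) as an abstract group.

S_5 × S_2

The vertices split by degree into {2, 4} (degree 5) and {1, 3, 5, 6, 7} (degree 2); every edge runs between the two parts, so G is the complete bipartite graph K_{2,5}. The parts have unequal sizes, so no automorphism swaps them; each part is permuted independently, giving S_5 × S_2 of order 5!·2! = 240.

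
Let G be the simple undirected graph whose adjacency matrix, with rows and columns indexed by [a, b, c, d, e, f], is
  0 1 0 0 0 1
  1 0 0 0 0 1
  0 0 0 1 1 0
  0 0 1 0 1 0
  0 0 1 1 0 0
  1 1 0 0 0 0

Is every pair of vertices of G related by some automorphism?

Yes

G has two connected components, {c, d, e} and {a, b, f}; each is 2-regular, so G = C_3 ⊔ C_3. Aut of a disjoint union of two copies of C_3 is the wreath product D_3 ≀ Z_2, of order 2·6² = 72. Under this action every vertex can be carried to every other, so G is vertex-transitive.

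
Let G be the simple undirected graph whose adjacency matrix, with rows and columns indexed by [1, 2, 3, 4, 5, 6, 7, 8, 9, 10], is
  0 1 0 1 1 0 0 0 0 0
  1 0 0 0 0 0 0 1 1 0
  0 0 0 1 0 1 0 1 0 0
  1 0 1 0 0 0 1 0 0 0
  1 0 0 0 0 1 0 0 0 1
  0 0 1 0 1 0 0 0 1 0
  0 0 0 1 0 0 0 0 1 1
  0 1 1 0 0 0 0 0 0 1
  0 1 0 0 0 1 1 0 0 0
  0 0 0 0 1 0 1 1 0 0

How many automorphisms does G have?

120

G is 3-regular on 10 vertices with no triangles and no 4-cycles (girth 5): this is the Petersen graph. Viewing the Petersen graph as the Kneser graph K(5,2) — vertices are 2-subsets of {1,…,5}, edges join disjoint pairs — its automorphisms are exactly the permutations of the 5-element set, so Aut ≅ S_5 of order 120.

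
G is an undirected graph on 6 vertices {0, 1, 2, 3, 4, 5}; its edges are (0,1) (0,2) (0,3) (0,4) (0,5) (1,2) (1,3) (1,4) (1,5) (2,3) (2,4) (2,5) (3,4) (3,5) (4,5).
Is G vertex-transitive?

All 6 vertices are pairwise adjacent: G = K_6. Any permutation of the 6 vertices preserves K_6, so Aut(K_6) = S_6 of order 6! = 720. This group acts transitively on the 6 vertices.

Yes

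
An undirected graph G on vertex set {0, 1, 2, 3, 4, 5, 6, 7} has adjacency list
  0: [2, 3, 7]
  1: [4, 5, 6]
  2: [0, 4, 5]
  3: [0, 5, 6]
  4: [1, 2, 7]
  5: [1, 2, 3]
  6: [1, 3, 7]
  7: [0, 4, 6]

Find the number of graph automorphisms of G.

48

G is 3-regular and bipartite on 2^3 = 8 vertices with girth 4; it is the hypercube graph Q_3. The symmetry group of the 3-cube is the hyperoctahedral group B_3 = Z_2 ≀ S_3, of order 2^3·3! = 48.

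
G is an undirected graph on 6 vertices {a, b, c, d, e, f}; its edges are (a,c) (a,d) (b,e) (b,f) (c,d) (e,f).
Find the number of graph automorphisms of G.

G has two connected components, {a, c, d} and {b, e, f}; each is 2-regular, so G = C_3 ⊔ C_3. With two isomorphic components, Aut(G) = Aut(C_3) ≀ S_2 = (D_3 × D_3) ⋊ Z_2: permute each cycle by D_3, then optionally swap the two cycles. Order 2·(2·3)² = 72.

72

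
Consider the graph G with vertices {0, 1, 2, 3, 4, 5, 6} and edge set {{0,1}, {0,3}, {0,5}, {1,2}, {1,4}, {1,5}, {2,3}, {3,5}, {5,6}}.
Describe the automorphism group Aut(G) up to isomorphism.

The degree sequence is [3, 4, 2, 3, 1, 4, 1]. Checking the degree-preserving permutations of the vertex set shows that none except the identity preserves every edge, so Aut(G) is trivial.

1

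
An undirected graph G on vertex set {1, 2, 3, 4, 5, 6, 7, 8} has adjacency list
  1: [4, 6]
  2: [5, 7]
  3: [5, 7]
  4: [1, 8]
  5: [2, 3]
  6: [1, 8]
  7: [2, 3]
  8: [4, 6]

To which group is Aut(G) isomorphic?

G has two connected components, {2, 3, 5, 7} and {1, 4, 6, 8}; each is 2-regular, so G = C_4 ⊔ C_4. With two isomorphic components, Aut(G) = Aut(C_4) ≀ S_2 = (D_4 × D_4) ⋊ Z_2: permute each cycle by D_4, then optionally swap the two cycles. Order 2·(2·4)² = 128.

(D_4 × D_4) ⋊ Z_2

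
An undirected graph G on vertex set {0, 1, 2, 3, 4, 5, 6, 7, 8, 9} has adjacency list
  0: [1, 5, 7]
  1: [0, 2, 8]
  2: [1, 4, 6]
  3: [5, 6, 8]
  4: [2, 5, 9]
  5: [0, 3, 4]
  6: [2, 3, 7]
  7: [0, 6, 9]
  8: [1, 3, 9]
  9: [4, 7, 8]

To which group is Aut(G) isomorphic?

G is 3-regular on 10 vertices with no triangles and no 4-cycles (girth 5): this is the Petersen graph. It is a classical fact that the Petersen graph has automorphism group S_5 (order 120), arising from its description as the Kneser graph K(5,2).

the symmetric group S_5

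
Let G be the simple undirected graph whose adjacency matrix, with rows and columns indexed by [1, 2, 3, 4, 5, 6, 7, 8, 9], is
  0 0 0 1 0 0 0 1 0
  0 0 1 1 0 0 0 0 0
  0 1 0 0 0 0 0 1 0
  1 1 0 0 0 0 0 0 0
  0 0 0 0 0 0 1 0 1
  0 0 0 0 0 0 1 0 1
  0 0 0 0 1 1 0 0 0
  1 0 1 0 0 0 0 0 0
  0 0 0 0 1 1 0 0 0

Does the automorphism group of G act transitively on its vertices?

No

G has two connected components, {1, 2, 3, 4, 8} and {5, 6, 7, 9}; each is 2-regular, so G = C_5 ⊔ C_4. The orbit of 1 under Aut(G) is {1, 2, 3, 4, 8}, which does not contain 5, so G is not vertex-transitive.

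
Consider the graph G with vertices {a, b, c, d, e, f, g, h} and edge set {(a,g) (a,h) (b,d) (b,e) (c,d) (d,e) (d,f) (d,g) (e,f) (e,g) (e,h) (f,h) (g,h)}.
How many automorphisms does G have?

1

Degrees alone do not determine every vertex (e.g. a and b both have degree 2), but their neighbour-degree multisets differ: N(a) has degrees [4, 4] while N(b) has degrees [5, 5]. Repeating this refinement separates all vertices, so the only automorphism is the identity.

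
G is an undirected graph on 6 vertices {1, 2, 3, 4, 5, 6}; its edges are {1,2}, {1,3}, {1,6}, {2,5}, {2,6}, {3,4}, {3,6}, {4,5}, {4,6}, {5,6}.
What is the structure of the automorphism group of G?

Vertex 6 is the unique vertex of degree 5; the remaining 5 vertices each have degree 3 and induce a cycle, so G is the wheel on 6 vertices with hub 6. Every automorphism fixes the hub and acts on the rim 5-cycle, so Aut(G) ≅ Aut(C_5) = D_5 of order 10.

D_5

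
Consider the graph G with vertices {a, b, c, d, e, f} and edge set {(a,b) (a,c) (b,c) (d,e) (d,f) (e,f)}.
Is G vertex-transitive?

Yes

G has two connected components, {d, e, f} and {a, b, c}; each is 2-regular, so G = C_3 ⊔ C_3. With two isomorphic components, Aut(G) = Aut(C_3) ≀ S_2 = (D_3 × D_3) ⋊ Z_2: permute each cycle by D_3, then optionally swap the two cycles. Order 2·(2·3)² = 72. Under this action every vertex can be carried to every other, so G is vertex-transitive.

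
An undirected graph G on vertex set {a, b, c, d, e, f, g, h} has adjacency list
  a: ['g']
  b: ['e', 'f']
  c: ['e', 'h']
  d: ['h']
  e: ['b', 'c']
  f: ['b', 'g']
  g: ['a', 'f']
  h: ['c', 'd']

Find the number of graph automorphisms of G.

The degree sequence is [1, 2, 2, 1, 2, 2, 2, 2]; the two degree-1 vertices a and d are the ends of a path, so G = P_8. The only nontrivial automorphism of a path is the end-to-end reflection, so Aut(G) ≅ Z_2.

2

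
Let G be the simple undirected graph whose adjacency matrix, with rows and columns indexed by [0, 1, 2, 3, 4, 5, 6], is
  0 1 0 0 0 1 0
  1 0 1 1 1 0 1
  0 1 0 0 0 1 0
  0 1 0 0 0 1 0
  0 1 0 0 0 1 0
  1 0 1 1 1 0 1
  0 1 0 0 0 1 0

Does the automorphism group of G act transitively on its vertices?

Automorphisms preserve degree, but G has vertices of degree 2 and vertices of degree 5; no automorphism maps one to the other, so G is not vertex-transitive.

No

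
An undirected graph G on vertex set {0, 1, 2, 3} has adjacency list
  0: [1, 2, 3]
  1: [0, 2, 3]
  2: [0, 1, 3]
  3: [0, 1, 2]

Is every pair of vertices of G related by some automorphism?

Yes

All 4 vertices are pairwise adjacent: G = K_4. Any permutation of the 4 vertices preserves K_4, so Aut(K_4) = S_4 of order 4! = 24. Under this action every vertex can be carried to every other, so G is vertex-transitive.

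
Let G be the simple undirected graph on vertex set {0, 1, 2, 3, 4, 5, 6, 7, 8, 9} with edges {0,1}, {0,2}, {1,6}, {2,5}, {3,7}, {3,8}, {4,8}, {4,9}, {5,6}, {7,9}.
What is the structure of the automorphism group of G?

G has two connected components, {3, 4, 7, 8, 9} and {0, 1, 2, 5, 6}; each is 2-regular, so G = C_5 ⊔ C_5. Aut of a disjoint union of two copies of C_5 is the wreath product D_5 ≀ Z_2, of order 2·10² = 200.

(D_5 × D_5) ⋊ Z_2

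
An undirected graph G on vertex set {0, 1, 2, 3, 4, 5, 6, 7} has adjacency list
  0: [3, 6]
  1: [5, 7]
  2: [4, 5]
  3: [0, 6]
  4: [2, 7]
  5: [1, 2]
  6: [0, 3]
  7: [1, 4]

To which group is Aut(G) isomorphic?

D_3 × D_5

G has two connected components, {1, 2, 4, 5, 7} and {0, 3, 6}; each is 2-regular, so G = C_5 ⊔ C_3. No automorphism exchanges components of different sizes, hence Aut(G) is the direct product D_3 × D_5, order 60.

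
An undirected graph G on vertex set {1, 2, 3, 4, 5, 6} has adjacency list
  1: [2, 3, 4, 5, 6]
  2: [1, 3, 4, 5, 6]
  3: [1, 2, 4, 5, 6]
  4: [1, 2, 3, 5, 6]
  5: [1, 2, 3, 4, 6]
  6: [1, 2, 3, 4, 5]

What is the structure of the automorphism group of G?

the symmetric group on 6 letters

All 6 vertices are pairwise adjacent: G = K_6. Every bijection on the vertex set is an automorphism of K_6; hence Aut(K_6) ≅ S_6, order 720.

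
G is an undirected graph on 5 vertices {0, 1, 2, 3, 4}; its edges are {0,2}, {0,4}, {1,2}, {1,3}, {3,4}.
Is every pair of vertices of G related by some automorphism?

G is 2-regular and connected on 5 vertices, i.e. the cycle C_5. C_5 has 5 rotations and 5 reflections, so Aut(C_5) ≅ D_5 of order 10. This group acts transitively on the 5 vertices.

Yes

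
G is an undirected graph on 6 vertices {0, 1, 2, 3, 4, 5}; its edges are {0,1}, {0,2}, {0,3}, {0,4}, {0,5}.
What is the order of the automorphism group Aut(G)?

120

Vertex 0 has degree 5 and every other vertex has degree 1, so G is the star K_{1,5} with centre 0. The 5 leaves are pairwise interchangeable while the centre is fixed, giving Aut(G) = S_5.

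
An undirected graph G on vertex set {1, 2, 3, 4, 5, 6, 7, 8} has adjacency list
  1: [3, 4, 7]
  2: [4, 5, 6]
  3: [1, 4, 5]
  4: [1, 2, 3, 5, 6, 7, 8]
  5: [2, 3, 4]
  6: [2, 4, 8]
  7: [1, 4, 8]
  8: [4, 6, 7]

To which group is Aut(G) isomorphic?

Vertex 4 is the unique vertex of degree 7; the remaining 7 vertices each have degree 3 and induce a cycle, so G is the wheel on 8 vertices with hub 4. Every automorphism fixes the hub and acts on the rim 7-cycle, so Aut(G) ≅ Aut(C_7) = D_7 of order 14.

the dihedral group of order 14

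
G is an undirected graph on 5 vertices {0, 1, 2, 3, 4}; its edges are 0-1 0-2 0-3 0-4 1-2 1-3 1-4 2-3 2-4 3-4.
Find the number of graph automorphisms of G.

120

All 5 vertices are pairwise adjacent: G = K_5. Every bijection on the vertex set is an automorphism of K_5; hence Aut(K_5) ≅ S_5, order 120.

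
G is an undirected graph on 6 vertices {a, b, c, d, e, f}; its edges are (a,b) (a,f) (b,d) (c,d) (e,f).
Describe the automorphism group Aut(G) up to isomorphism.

The degree sequence is [2, 2, 1, 2, 1, 2]; the two degree-1 vertices c and e are the ends of a path, so G = P_6. A path has exactly one nontrivial symmetry — reversal — giving Aut(G) of order 2.

Z_2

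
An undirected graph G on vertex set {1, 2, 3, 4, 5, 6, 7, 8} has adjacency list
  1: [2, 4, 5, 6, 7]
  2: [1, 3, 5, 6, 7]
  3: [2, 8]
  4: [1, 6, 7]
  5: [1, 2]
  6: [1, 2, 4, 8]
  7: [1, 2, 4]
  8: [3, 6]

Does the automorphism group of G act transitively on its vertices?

Vertex 6 is the only vertex of degree 4, so every automorphism fixes it; G is not vertex-transitive.

No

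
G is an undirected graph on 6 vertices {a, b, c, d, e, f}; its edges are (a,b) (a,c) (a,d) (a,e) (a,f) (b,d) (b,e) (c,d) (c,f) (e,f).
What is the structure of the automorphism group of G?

D_5

Vertex a is the unique vertex of degree 5; the remaining 5 vertices each have degree 3 and induce a cycle, so G is the wheel on 6 vertices with hub a. With the hub fixed, the remaining symmetry is that of the rim cycle C_5, giving the dihedral group D_5.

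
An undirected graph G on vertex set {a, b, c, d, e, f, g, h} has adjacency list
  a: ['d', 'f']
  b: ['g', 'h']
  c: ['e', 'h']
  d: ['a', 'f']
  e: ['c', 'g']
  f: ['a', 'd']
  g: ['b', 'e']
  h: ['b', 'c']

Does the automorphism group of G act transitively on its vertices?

No

G has two connected components, {b, c, e, g, h} and {a, d, f}; each is 2-regular, so G = C_5 ⊔ C_3. The orbit of a under Aut(G) is {a, d, f}, which does not contain b, so G is not vertex-transitive.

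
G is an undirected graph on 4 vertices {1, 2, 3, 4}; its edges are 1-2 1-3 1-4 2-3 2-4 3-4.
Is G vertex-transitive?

Yes

Every vertex has degree 3, so G is the complete graph K_4. Every bijection on the vertex set is an automorphism of K_4; hence Aut(K_4) ≅ S_4, order 24. Under this action every vertex can be carried to every other, so G is vertex-transitive.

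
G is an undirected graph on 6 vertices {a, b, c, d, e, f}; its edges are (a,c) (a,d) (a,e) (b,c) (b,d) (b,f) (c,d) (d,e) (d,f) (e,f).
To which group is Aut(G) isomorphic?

Vertex d is the unique vertex of degree 5; the remaining 5 vertices each have degree 3 and induce a cycle, so G is the wheel on 6 vertices with hub d. Every automorphism fixes the hub and acts on the rim 5-cycle, so Aut(G) ≅ Aut(C_5) = D_5 of order 10.

D_5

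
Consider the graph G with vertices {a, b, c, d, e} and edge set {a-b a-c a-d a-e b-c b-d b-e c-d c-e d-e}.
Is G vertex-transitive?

Every vertex has degree 4, so G is the complete graph K_5. Every bijection on the vertex set is an automorphism of K_5; hence Aut(K_5) ≅ S_5, order 120. This group acts transitively on the 5 vertices.

Yes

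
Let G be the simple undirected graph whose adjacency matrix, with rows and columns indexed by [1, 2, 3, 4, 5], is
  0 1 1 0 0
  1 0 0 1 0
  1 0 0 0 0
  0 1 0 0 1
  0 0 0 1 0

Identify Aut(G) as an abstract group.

Z_2

The degree sequence is [2, 2, 1, 2, 1]; the two degree-1 vertices 3 and 5 are the ends of a path, so G = P_5. The only nontrivial automorphism of a path is the end-to-end reflection, so Aut(G) ≅ Z_2.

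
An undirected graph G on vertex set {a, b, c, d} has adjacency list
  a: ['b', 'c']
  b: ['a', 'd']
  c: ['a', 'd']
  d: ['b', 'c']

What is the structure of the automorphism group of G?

the dihedral group of order 8

G is 2-regular and connected on 4 vertices, i.e. the cycle C_4. C_4 has 4 rotations and 4 reflections, so Aut(C_4) ≅ D_4 of order 8.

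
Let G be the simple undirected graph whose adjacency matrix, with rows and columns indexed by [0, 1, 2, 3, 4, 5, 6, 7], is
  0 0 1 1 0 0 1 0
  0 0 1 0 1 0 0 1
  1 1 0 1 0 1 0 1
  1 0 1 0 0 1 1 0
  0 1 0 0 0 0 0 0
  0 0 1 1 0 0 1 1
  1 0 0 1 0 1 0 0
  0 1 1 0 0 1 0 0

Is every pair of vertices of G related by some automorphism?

No

Vertex 2 is the only vertex of degree 5, so every automorphism fixes it; G is not vertex-transitive.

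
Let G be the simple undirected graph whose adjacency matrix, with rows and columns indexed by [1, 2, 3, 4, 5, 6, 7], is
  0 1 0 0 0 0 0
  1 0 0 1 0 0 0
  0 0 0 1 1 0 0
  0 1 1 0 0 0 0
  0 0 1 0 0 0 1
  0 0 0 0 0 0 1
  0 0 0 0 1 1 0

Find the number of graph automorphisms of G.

The degree sequence is [1, 2, 2, 2, 2, 1, 2]; the two degree-1 vertices 1 and 6 are the ends of a path, so G = P_7. A path has exactly one nontrivial symmetry — reversal — giving Aut(G) of order 2.

2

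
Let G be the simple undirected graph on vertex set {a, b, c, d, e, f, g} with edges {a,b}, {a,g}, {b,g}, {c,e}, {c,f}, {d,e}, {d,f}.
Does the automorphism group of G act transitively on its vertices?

No

G has two connected components, {c, d, e, f} and {a, b, g}; each is 2-regular, so G = C_4 ⊔ C_3. The orbit of a under Aut(G) is {a, b, g}, which does not contain c, so G is not vertex-transitive.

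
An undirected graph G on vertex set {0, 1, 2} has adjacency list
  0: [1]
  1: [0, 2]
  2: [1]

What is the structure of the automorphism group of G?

Z_2

The degree sequence is [1, 2, 1]; the two degree-1 vertices 0 and 2 are the ends of a path, so G = P_3. The only nontrivial automorphism of a path is the end-to-end reflection, so Aut(G) ≅ Z_2.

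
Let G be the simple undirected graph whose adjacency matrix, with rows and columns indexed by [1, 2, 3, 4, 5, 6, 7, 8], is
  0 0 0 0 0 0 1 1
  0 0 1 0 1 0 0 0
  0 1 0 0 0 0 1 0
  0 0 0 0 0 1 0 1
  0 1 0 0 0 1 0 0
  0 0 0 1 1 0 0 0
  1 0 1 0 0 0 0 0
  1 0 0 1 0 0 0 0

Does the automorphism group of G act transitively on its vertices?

Yes

G is 2-regular and connected on 8 vertices, i.e. the cycle C_8. C_8 has 8 rotations and 8 reflections, so Aut(C_8) ≅ D_8 of order 16. This group acts transitively on the 8 vertices.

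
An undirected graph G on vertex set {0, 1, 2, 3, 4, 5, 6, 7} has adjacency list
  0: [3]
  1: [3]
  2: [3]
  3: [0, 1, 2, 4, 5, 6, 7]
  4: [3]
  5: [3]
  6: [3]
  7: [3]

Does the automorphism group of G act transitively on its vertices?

No

Vertex 3 is the only vertex of degree 7, so every automorphism fixes it; G is not vertex-transitive.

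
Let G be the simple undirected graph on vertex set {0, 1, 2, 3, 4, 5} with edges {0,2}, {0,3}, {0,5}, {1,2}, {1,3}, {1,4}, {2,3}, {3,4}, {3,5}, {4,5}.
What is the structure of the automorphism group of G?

Vertex 3 is the unique vertex of degree 5; the remaining 5 vertices each have degree 3 and induce a cycle, so G is the wheel on 6 vertices with hub 3. With the hub fixed, the remaining symmetry is that of the rim cycle C_5, giving the dihedral group D_5.

the dihedral group of order 10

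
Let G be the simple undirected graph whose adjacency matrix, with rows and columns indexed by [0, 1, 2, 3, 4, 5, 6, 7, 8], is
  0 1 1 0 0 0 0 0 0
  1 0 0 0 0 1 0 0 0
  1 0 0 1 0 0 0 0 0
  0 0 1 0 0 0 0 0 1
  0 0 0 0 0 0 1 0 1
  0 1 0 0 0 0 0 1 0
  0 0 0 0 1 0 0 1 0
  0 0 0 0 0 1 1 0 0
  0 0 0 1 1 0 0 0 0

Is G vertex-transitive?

Every vertex has degree 2 and the graph is connected, so G is the 9-cycle C_9. The automorphisms of the 9-cycle are exactly the symmetries of a regular 9-gon: the dihedral group D_9, |D_9| = 18. Under this action every vertex can be carried to every other, so G is vertex-transitive.

Yes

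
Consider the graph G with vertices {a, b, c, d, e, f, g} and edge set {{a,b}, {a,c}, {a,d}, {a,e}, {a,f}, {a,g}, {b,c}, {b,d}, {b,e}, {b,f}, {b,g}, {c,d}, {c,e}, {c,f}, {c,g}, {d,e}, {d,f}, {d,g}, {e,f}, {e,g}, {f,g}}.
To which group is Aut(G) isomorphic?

Every vertex has degree 6, so G is the complete graph K_7. Any permutation of the 7 vertices preserves K_7, so Aut(K_7) = S_7 of order 7! = 5040.

S_7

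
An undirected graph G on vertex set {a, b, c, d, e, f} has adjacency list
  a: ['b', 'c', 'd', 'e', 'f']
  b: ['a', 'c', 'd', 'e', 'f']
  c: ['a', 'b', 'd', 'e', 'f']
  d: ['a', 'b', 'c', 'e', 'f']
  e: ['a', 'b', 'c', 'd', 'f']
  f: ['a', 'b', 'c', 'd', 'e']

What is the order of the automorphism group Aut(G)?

All 6 vertices are pairwise adjacent: G = K_6. Any permutation of the 6 vertices preserves K_6, so Aut(K_6) = S_6 of order 6! = 720.

720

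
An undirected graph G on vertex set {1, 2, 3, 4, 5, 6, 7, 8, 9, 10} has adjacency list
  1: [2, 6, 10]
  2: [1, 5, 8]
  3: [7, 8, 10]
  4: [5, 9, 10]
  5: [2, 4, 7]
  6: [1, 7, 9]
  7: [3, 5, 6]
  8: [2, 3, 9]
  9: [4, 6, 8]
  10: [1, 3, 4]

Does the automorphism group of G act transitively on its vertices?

Yes

G is 3-regular on 10 vertices with no triangles and no 4-cycles (girth 5): this is the Petersen graph. It is a classical fact that the Petersen graph has automorphism group S_5 (order 120), arising from its description as the Kneser graph K(5,2). Under this action every vertex can be carried to every other, so G is vertex-transitive.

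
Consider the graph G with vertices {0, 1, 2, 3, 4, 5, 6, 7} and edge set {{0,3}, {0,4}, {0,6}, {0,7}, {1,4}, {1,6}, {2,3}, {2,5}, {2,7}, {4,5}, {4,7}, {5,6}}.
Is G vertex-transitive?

No

Automorphisms preserve degree, but G has vertices of degree 2 and vertices of degree 4; no automorphism maps one to the other, so G is not vertex-transitive.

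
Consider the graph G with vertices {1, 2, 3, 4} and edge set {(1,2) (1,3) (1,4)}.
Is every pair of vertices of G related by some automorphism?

No

Vertex 1 is the only vertex of degree 3, so every automorphism fixes it; G is not vertex-transitive.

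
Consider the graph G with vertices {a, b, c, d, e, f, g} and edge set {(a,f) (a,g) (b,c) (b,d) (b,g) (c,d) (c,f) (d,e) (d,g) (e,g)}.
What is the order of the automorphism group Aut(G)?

Degrees alone do not determine every vertex (e.g. a and e both have degree 2), but their neighbour-degree multisets differ: N(a) has degrees [2, 4] while N(e) has degrees [4, 4]. Repeating this refinement separates all vertices, so the only automorphism is the identity.

1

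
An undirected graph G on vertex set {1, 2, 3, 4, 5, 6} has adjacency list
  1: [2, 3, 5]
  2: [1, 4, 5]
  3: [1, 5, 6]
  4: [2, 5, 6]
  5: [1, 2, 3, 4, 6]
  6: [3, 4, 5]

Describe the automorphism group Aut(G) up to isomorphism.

Vertex 5 is the unique vertex of degree 5; the remaining 5 vertices each have degree 3 and induce a cycle, so G is the wheel on 6 vertices with hub 5. Every automorphism fixes the hub and acts on the rim 5-cycle, so Aut(G) ≅ Aut(C_5) = D_5 of order 10.

the dihedral group of order 10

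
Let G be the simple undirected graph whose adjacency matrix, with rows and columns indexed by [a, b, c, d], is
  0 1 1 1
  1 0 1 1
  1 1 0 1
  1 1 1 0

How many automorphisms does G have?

24

All 4 vertices are pairwise adjacent: G = K_4. Any permutation of the 4 vertices preserves K_4, so Aut(K_4) = S_4 of order 4! = 24.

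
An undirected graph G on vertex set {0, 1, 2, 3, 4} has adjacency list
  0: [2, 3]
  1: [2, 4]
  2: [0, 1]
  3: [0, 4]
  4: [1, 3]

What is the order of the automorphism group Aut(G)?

Every vertex has degree 2 and the graph is connected, so G is the 5-cycle C_5. The automorphisms of the 5-cycle are exactly the symmetries of a regular 5-gon: the dihedral group D_5, |D_5| = 10.

10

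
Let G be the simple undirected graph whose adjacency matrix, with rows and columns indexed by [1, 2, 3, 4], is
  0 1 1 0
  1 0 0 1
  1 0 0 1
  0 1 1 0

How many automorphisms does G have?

8

G is 2-regular and connected on 4 vertices, i.e. the cycle C_4. C_4 has 4 rotations and 4 reflections, so Aut(C_4) ≅ D_4 of order 8.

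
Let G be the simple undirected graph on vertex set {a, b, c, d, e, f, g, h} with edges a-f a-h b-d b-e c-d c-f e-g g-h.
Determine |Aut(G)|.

16

Every vertex has degree 2 and the graph is connected, so G is the 8-cycle C_8. The automorphisms of the 8-cycle are exactly the symmetries of a regular 8-gon: the dihedral group D_8, |D_8| = 16.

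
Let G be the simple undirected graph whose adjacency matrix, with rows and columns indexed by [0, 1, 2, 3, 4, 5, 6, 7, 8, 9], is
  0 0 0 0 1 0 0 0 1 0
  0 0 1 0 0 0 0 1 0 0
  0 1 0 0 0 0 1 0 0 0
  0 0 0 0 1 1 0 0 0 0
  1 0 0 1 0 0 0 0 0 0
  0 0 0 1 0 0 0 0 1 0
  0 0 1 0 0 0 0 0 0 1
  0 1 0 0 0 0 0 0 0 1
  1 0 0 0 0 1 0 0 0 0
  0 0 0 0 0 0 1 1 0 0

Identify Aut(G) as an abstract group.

G has two connected components, {0, 3, 4, 5, 8} and {1, 2, 6, 7, 9}; each is 2-regular, so G = C_5 ⊔ C_5. With two isomorphic components, Aut(G) = Aut(C_5) ≀ S_2 = (D_5 × D_5) ⋊ Z_2: permute each cycle by D_5, then optionally swap the two cycles. Order 2·(2·5)² = 200.

D_5 ≀ Z_2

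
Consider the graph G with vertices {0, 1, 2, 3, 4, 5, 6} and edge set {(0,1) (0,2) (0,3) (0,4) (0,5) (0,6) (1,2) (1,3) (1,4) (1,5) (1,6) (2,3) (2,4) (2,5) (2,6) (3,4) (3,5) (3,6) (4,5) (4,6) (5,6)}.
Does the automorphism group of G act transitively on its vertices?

All 7 vertices are pairwise adjacent: G = K_7. Any permutation of the 7 vertices preserves K_7, so Aut(K_7) = S_7 of order 7! = 5040. Under this action every vertex can be carried to every other, so G is vertex-transitive.

Yes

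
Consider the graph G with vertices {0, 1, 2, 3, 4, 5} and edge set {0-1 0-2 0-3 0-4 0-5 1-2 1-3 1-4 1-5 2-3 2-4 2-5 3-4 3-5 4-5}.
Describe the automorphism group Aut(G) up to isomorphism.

S_6

Every vertex has degree 5, so G is the complete graph K_6. Any permutation of the 6 vertices preserves K_6, so Aut(K_6) = S_6 of order 6! = 720.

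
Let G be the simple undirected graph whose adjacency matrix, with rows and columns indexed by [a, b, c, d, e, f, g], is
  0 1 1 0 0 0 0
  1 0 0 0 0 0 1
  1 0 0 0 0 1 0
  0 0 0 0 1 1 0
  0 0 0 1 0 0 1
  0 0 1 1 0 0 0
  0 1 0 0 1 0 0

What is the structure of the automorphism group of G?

G is 2-regular and connected on 7 vertices, i.e. the cycle C_7. The automorphisms of the 7-cycle are exactly the symmetries of a regular 7-gon: the dihedral group D_7, |D_7| = 14.

D_7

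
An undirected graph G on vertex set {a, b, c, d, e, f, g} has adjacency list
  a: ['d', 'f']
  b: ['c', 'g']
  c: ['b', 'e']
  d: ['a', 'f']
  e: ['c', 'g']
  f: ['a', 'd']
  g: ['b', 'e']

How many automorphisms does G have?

48

G has two connected components, {b, c, e, g} and {a, d, f}; each is 2-regular, so G = C_4 ⊔ C_3. No automorphism exchanges components of different sizes, hence Aut(G) is the direct product D_4 × D_3, order 48.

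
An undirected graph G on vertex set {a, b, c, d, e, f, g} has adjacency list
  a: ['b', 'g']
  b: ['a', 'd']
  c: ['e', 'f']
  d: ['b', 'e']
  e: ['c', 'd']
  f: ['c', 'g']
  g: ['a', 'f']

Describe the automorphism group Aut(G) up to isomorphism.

the dihedral group of order 14

Every vertex has degree 2 and the graph is connected, so G is the 7-cycle C_7. C_7 has 7 rotations and 7 reflections, so Aut(C_7) ≅ D_7 of order 14.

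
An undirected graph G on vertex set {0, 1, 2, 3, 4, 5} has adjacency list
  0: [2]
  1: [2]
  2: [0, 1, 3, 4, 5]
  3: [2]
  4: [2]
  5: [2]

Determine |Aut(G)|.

Vertex 2 has degree 5 and every other vertex has degree 1, so G is the star K_{1,5} with centre 2. The 5 leaves are pairwise interchangeable while the centre is fixed, giving Aut(G) = S_5.

120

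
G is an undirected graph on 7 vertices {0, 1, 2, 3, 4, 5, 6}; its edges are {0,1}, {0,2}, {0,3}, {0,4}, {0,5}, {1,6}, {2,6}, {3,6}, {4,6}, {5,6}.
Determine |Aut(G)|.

240

The vertices split by degree into {0, 6} (degree 5) and {1, 2, 3, 4, 5} (degree 2); every edge runs between the two parts, so G is the complete bipartite graph K_{2,5}. The parts have unequal sizes, so no automorphism swaps them; each part is permuted independently, giving S_2 × S_5 of order 2!·5! = 240.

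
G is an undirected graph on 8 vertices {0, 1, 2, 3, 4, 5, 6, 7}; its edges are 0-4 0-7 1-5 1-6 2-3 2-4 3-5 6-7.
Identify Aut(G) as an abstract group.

G is 2-regular and connected on 8 vertices, i.e. the cycle C_8. The automorphisms of the 8-cycle are exactly the symmetries of a regular 8-gon: the dihedral group D_8, |D_8| = 16.

the dihedral group of order 16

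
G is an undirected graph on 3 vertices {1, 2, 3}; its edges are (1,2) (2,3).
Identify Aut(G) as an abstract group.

The degree sequence is [1, 2, 1]; the two degree-1 vertices 1 and 3 are the ends of a path, so G = P_3. A path has exactly one nontrivial symmetry — reversal — giving Aut(G) of order 2.

the cyclic group of order 2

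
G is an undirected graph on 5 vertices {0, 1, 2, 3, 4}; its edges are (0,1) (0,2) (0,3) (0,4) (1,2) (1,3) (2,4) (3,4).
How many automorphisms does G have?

Vertex 0 is the unique vertex of degree 4; the remaining 4 vertices each have degree 3 and induce a cycle, so G is the wheel on 5 vertices with hub 0. Every automorphism fixes the hub and acts on the rim 4-cycle, so Aut(G) ≅ Aut(C_4) = D_4 of order 8.

8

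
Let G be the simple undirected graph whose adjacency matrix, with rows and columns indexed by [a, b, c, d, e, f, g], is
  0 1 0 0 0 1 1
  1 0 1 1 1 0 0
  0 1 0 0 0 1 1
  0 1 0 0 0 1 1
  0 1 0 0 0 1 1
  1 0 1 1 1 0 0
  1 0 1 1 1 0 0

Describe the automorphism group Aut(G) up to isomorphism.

S_4 × S_3

The vertices split by degree into {b, f, g} (degree 4) and {a, c, d, e} (degree 3); every edge runs between the two parts, so G is the complete bipartite graph K_{3,4}. The parts have unequal sizes, so no automorphism swaps them; each part is permuted independently, giving S_4 × S_3 of order 4!·3! = 144.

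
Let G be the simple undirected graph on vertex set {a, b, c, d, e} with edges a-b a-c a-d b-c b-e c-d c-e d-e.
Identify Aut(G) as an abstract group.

D_4

Vertex c is the unique vertex of degree 4; the remaining 4 vertices each have degree 3 and induce a cycle, so G is the wheel on 5 vertices with hub c. Every automorphism fixes the hub and acts on the rim 4-cycle, so Aut(G) ≅ Aut(C_4) = D_4 of order 8.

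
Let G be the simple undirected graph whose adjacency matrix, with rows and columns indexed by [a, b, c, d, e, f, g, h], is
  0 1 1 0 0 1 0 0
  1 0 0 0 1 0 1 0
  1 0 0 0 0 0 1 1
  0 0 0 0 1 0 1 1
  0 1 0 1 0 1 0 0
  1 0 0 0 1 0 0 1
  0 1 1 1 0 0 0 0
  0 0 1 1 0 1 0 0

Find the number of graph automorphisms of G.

G is 3-regular and bipartite on 2^3 = 8 vertices with girth 4; it is the hypercube graph Q_3. The symmetry group of the 3-cube is the hyperoctahedral group B_3 = Z_2 ≀ S_3, of order 2^3·3! = 48.

48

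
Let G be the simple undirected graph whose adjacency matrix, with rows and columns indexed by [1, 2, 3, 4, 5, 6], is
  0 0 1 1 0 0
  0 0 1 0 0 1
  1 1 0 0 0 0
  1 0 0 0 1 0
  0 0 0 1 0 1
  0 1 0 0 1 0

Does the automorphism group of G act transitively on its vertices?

Yes

G is 2-regular and connected on 6 vertices, i.e. the cycle C_6. C_6 has 6 rotations and 6 reflections, so Aut(C_6) ≅ D_6 of order 12. Under this action every vertex can be carried to every other, so G is vertex-transitive.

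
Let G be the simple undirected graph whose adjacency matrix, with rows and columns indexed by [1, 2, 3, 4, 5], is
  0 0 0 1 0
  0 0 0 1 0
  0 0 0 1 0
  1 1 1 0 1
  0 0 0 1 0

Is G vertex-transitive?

Vertex 4 is the only vertex of degree 4, so every automorphism fixes it; G is not vertex-transitive.

No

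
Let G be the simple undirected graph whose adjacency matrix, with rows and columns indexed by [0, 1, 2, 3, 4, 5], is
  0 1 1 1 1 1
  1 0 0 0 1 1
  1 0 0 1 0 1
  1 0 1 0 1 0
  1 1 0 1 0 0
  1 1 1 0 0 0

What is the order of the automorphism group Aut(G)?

Vertex 0 is the unique vertex of degree 5; the remaining 5 vertices each have degree 3 and induce a cycle, so G is the wheel on 6 vertices with hub 0. With the hub fixed, the remaining symmetry is that of the rim cycle C_5, giving the dihedral group D_5.

10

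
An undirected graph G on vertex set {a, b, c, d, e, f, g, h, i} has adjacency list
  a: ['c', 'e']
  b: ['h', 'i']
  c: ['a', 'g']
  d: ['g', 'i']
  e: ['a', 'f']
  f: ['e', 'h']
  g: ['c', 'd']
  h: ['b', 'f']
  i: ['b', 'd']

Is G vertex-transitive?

Every vertex has degree 2 and the graph is connected, so G is the 9-cycle C_9. C_9 has 9 rotations and 9 reflections, so Aut(C_9) ≅ D_9 of order 18. Under this action every vertex can be carried to every other, so G is vertex-transitive.

Yes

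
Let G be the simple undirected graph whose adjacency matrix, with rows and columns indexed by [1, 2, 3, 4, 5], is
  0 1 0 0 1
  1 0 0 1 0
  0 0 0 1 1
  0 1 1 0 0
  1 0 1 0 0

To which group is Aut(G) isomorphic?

D_5

Every vertex has degree 2 and the graph is connected, so G is the 5-cycle C_5. C_5 has 5 rotations and 5 reflections, so Aut(C_5) ≅ D_5 of order 10.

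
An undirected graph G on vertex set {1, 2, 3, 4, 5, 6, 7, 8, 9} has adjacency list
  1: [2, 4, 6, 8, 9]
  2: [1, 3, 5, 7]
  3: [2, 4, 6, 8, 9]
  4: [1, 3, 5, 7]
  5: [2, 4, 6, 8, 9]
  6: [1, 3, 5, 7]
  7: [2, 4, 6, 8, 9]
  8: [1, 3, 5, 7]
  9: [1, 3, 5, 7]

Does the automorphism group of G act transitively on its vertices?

Automorphisms preserve degree, but G has vertices of degree 4 and vertices of degree 5; no automorphism maps one to the other, so G is not vertex-transitive.

No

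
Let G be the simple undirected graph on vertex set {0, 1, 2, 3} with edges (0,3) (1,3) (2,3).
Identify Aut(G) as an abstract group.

Vertex 3 has degree 3 and every other vertex has degree 1, so G is the star K_{1,3} with centre 3. Any automorphism fixes the centre and permutes the 3 leaves freely, so Aut(G) ≅ S_3 of order 3! = 6.

S_3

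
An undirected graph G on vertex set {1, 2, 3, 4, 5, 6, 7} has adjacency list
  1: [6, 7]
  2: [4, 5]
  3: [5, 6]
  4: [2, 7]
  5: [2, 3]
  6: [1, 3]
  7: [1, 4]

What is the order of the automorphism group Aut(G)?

14

Every vertex has degree 2 and the graph is connected, so G is the 7-cycle C_7. The automorphisms of the 7-cycle are exactly the symmetries of a regular 7-gon: the dihedral group D_7, |D_7| = 14.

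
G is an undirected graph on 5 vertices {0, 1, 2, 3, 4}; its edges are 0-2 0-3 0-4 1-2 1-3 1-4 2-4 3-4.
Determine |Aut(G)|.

8

Vertex 4 is the unique vertex of degree 4; the remaining 4 vertices each have degree 3 and induce a cycle, so G is the wheel on 5 vertices with hub 4. With the hub fixed, the remaining symmetry is that of the rim cycle C_4, giving the dihedral group D_4.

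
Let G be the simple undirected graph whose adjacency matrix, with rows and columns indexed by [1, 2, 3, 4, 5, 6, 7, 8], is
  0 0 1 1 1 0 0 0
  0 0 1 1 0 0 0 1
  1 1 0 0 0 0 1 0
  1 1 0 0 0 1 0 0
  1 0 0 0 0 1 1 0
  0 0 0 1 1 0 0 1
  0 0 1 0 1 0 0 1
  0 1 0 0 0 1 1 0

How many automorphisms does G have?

G is 3-regular and bipartite on 2^3 = 8 vertices with girth 4; it is the hypercube graph Q_3. The symmetry group of the 3-cube is the hyperoctahedral group B_3 = Z_2 ≀ S_3, of order 2^3·3! = 48.

48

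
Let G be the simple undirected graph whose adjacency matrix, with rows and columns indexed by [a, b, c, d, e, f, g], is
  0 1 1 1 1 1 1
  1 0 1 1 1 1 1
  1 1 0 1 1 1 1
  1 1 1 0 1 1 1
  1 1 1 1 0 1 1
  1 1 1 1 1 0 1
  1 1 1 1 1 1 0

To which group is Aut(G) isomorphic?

the symmetric group on 7 letters

All 7 vertices are pairwise adjacent: G = K_7. Every bijection on the vertex set is an automorphism of K_7; hence Aut(K_7) ≅ S_7, order 5040.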